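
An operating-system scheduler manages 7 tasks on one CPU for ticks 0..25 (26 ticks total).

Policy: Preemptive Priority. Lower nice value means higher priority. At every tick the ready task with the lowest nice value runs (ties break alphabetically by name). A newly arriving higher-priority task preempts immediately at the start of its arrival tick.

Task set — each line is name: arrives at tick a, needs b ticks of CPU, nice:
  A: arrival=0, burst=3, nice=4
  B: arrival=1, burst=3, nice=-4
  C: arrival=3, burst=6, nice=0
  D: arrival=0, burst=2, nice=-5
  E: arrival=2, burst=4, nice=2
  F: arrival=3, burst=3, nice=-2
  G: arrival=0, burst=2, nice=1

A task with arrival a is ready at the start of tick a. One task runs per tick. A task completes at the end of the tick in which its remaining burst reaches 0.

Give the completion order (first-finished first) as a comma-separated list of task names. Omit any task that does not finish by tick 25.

t=0: ready={A,D,G} → run D
t=1: ready={A,B,D,G} → run D
t=2: ready={A,B,E,G} → run B
t=3: ready={A,B,C,E,F,G} → run B
t=4: ready={A,B,C,E,F,G} → run B
t=5: ready={A,C,E,F,G} → run F
t=6: ready={A,C,E,F,G} → run F
t=7: ready={A,C,E,F,G} → run F
t=8: ready={A,C,E,G} → run C
t=9: ready={A,C,E,G} → run C
t=10: ready={A,C,E,G} → run C
t=11: ready={A,C,E,G} → run C
t=12: ready={A,C,E,G} → run C
t=13: ready={A,C,E,G} → run C
t=14: ready={A,E,G} → run G
t=15: ready={A,E,G} → run G
t=16: ready={A,E} → run E
t=17: ready={A,E} → run E
t=18: ready={A,E} → run E
t=19: ready={A,E} → run E
t=20: ready={A} → run A
t=21: ready={A} → run A
t=22: ready={A} → run A
t=23: (idle)
t=24: (idle)
t=25: (idle)

completion order = D, B, F, C, G, E, A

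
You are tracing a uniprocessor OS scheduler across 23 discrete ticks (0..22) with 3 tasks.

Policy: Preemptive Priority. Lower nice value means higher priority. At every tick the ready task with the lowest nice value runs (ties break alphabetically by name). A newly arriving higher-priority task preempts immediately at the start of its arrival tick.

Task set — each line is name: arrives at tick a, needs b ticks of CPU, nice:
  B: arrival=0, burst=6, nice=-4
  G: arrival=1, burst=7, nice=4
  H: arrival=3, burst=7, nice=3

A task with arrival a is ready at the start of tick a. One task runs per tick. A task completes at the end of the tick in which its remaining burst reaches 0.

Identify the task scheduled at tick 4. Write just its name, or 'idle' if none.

running at tick 4 = B

t=0: ready={B} → run B
t=1: ready={B,G} → run B
t=2: ready={B,G} → run B
t=3: ready={B,G,H} → run B
t=4: ready={B,G,H} → run B
t=5: ready={B,G,H} → run B
t=6: ready={G,H} → run H
t=7: ready={G,H} → run H
t=8: ready={G,H} → run H
t=9: ready={G,H} → run H
t=10: ready={G,H} → run H
t=11: ready={G,H} → run H
t=12: ready={G,H} → run H
t=13: ready={G} → run G
t=14: ready={G} → run G
t=15: ready={G} → run G
t=16: ready={G} → run G
t=17: ready={G} → run G
t=18: ready={G} → run G
t=19: ready={G} → run G
t=20: (idle)
t=21: (idle)
t=22: (idle)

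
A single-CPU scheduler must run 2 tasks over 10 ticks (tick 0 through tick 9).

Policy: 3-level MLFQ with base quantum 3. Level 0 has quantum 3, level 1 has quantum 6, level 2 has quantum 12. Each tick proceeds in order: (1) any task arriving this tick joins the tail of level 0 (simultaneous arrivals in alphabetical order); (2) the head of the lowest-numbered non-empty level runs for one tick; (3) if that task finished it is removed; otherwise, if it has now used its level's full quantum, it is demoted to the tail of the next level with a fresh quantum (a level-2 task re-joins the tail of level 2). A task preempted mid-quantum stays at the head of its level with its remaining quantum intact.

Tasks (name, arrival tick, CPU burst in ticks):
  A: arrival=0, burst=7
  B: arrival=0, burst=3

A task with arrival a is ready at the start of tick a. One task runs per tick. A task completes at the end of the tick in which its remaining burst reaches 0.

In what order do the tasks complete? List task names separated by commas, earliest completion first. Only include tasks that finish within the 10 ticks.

completion order = B, A

t=0: L0/L1/L2 = AB/-/- → run A
t=1: L0/L1/L2 = AB/-/- → run A
t=2: L0/L1/L2 = AB/-/- → run A
t=3: L0/L1/L2 = B/A/- → run B
t=4: L0/L1/L2 = B/A/- → run B
t=5: L0/L1/L2 = B/A/- → run B
t=6: L0/L1/L2 = -/A/- → run A
t=7: L0/L1/L2 = -/A/- → run A
t=8: L0/L1/L2 = -/A/- → run A
t=9: L0/L1/L2 = -/A/- → run A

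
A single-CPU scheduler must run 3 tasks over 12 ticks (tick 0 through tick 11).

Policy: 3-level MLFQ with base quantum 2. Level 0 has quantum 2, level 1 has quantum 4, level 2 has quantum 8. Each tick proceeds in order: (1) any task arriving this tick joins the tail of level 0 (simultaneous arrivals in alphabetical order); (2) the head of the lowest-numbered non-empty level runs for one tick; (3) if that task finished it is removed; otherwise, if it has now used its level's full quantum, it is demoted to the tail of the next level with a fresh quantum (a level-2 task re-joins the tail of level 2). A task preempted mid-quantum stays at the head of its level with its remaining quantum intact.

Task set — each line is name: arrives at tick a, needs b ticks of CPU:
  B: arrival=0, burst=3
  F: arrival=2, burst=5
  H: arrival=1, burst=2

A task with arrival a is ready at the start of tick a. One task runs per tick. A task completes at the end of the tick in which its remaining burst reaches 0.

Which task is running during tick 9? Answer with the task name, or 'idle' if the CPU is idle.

running at tick 9 = F

t=0: L0/L1/L2 = B/-/- → run B
t=1: L0/L1/L2 = BH/-/- → run B
t=2: L0/L1/L2 = HF/B/- → run H
t=3: L0/L1/L2 = HF/B/- → run H
t=4: L0/L1/L2 = F/B/- → run F
t=5: L0/L1/L2 = F/B/- → run F
t=6: L0/L1/L2 = -/BF/- → run B
t=7: L0/L1/L2 = -/F/- → run F
t=8: L0/L1/L2 = -/F/- → run F
t=9: L0/L1/L2 = -/F/- → run F
t=10: (idle)
t=11: (idle)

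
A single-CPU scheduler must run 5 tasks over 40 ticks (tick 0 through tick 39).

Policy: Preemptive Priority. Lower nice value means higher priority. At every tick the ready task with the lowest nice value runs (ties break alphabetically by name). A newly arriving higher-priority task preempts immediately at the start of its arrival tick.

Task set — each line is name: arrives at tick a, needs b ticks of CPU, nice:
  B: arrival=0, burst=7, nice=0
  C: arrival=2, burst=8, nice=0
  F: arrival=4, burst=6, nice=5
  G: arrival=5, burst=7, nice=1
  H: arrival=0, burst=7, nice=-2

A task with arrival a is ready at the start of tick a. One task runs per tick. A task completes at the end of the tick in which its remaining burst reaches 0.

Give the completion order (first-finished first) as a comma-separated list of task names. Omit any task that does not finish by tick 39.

t=0: ready={B,H} → run H
t=1: ready={B,H} → run H
t=2: ready={B,C,H} → run H
t=3: ready={B,C,H} → run H
t=4: ready={B,C,F,H} → run H
t=5: ready={B,C,F,G,H} → run H
t=6: ready={B,C,F,G,H} → run H
t=7: ready={B,C,F,G} → run B
t=8: ready={B,C,F,G} → run B
t=9: ready={B,C,F,G} → run B
t=10: ready={B,C,F,G} → run B
t=11: ready={B,C,F,G} → run B
t=12: ready={B,C,F,G} → run B
t=13: ready={B,C,F,G} → run B
t=14: ready={C,F,G} → run C
t=15: ready={C,F,G} → run C
t=16: ready={C,F,G} → run C
t=17: ready={C,F,G} → run C
t=18: ready={C,F,G} → run C
t=19: ready={C,F,G} → run C
t=20: ready={C,F,G} → run C
t=21: ready={C,F,G} → run C
t=22: ready={F,G} → run G
t=23: ready={F,G} → run G
t=24: ready={F,G} → run G
t=25: ready={F,G} → run G
t=26: ready={F,G} → run G
t=27: ready={F,G} → run G
t=28: ready={F,G} → run G
t=29: ready={F} → run F
t=30: ready={F} → run F
t=31: ready={F} → run F
t=32: ready={F} → run F
t=33: ready={F} → run F
t=34: ready={F} → run F
t=35: (idle)
t=36: (idle)
t=37: (idle)
t=38: (idle)
t=39: (idle)

completion order = H, B, C, G, F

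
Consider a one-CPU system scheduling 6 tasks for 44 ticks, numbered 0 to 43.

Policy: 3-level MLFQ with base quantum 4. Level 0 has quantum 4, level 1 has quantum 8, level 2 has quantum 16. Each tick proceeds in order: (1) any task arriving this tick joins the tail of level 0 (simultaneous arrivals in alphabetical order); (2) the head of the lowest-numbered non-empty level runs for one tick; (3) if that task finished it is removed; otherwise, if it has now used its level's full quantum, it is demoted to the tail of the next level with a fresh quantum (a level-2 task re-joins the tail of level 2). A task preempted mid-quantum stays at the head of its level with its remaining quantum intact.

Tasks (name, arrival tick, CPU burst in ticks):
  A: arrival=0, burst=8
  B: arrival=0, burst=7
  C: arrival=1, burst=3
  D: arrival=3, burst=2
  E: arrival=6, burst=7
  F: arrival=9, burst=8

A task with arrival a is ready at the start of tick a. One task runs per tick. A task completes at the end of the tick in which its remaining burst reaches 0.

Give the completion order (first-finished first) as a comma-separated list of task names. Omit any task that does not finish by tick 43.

completion order = C, D, A, B, E, F

t=0: L0/L1/L2 = AB/-/- → run A
t=1: L0/L1/L2 = ABC/-/- → run A
t=2: L0/L1/L2 = ABC/-/- → run A
t=3: L0/L1/L2 = ABCD/-/- → run A
t=4: L0/L1/L2 = BCD/A/- → run B
t=5: L0/L1/L2 = BCD/A/- → run B
t=6: L0/L1/L2 = BCDE/A/- → run B
t=7: L0/L1/L2 = BCDE/A/- → run B
t=8: L0/L1/L2 = CDE/AB/- → run C
t=9: L0/L1/L2 = CDEF/AB/- → run C
t=10: L0/L1/L2 = CDEF/AB/- → run C
t=11: L0/L1/L2 = DEF/AB/- → run D
t=12: L0/L1/L2 = DEF/AB/- → run D
t=13: L0/L1/L2 = EF/AB/- → run E
t=14: L0/L1/L2 = EF/AB/- → run E
t=15: L0/L1/L2 = EF/AB/- → run E
t=16: L0/L1/L2 = EF/AB/- → run E
t=17: L0/L1/L2 = F/ABE/- → run F
t=18: L0/L1/L2 = F/ABE/- → run F
t=19: L0/L1/L2 = F/ABE/- → run F
t=20: L0/L1/L2 = F/ABE/- → run F
t=21: L0/L1/L2 = -/ABEF/- → run A
t=22: L0/L1/L2 = -/ABEF/- → run A
t=23: L0/L1/L2 = -/ABEF/- → run A
t=24: L0/L1/L2 = -/ABEF/- → run A
t=25: L0/L1/L2 = -/BEF/- → run B
t=26: L0/L1/L2 = -/BEF/- → run B
t=27: L0/L1/L2 = -/BEF/- → run B
t=28: L0/L1/L2 = -/EF/- → run E
t=29: L0/L1/L2 = -/EF/- → run E
t=30: L0/L1/L2 = -/EF/- → run E
t=31: L0/L1/L2 = -/F/- → run F
t=32: L0/L1/L2 = -/F/- → run F
t=33: L0/L1/L2 = -/F/- → run F
t=34: L0/L1/L2 = -/F/- → run F
t=35: (idle)
t=36: (idle)
t=37: (idle)
t=38: (idle)
t=39: (idle)
t=40: (idle)
t=41: (idle)
t=42: (idle)
t=43: (idle)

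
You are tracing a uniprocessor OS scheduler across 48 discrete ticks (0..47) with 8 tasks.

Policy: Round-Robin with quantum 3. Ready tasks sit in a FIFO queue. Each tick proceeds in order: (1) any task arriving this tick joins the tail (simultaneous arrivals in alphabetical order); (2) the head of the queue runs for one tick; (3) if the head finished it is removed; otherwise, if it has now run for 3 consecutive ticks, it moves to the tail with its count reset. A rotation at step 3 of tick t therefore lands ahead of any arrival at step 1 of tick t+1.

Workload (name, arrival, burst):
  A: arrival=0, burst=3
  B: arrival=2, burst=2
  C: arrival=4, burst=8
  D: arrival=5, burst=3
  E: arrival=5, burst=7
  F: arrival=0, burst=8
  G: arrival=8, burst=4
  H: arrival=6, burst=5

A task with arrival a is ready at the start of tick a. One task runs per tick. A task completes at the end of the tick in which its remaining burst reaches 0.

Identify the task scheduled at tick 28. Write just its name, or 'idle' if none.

t=0: queue=[A,F] q_used=0 → run A
t=1: queue=[A,F] q_used=1 → run A
t=2: queue=[A,F,B] q_used=2 → run A
t=3: queue=[F,B] q_used=0 → run F
t=4: queue=[F,B,C] q_used=1 → run F
t=5: queue=[F,B,C,D,E] q_used=2 → run F
t=6: queue=[B,C,D,E,F,H] q_used=0 → run B
t=7: queue=[B,C,D,E,F,H] q_used=1 → run B
t=8: queue=[C,D,E,F,H,G] q_used=0 → run C
t=9: queue=[C,D,E,F,H,G] q_used=1 → run C
t=10: queue=[C,D,E,F,H,G] q_used=2 → run C
t=11: queue=[D,E,F,H,G,C] q_used=0 → run D
t=12: queue=[D,E,F,H,G,C] q_used=1 → run D
t=13: queue=[D,E,F,H,G,C] q_used=2 → run D
t=14: queue=[E,F,H,G,C] q_used=0 → run E
t=15: queue=[E,F,H,G,C] q_used=1 → run E
t=16: queue=[E,F,H,G,C] q_used=2 → run E
t=17: queue=[F,H,G,C,E] q_used=0 → run F
t=18: queue=[F,H,G,C,E] q_used=1 → run F
t=19: queue=[F,H,G,C,E] q_used=2 → run F
t=20: queue=[H,G,C,E,F] q_used=0 → run H
t=21: queue=[H,G,C,E,F] q_used=1 → run H
t=22: queue=[H,G,C,E,F] q_used=2 → run H
t=23: queue=[G,C,E,F,H] q_used=0 → run G
t=24: queue=[G,C,E,F,H] q_used=1 → run G
t=25: queue=[G,C,E,F,H] q_used=2 → run G
t=26: queue=[C,E,F,H,G] q_used=0 → run C
t=27: queue=[C,E,F,H,G] q_used=1 → run C
t=28: queue=[C,E,F,H,G] q_used=2 → run C
t=29: queue=[E,F,H,G,C] q_used=0 → run E
t=30: queue=[E,F,H,G,C] q_used=1 → run E
t=31: queue=[E,F,H,G,C] q_used=2 → run E
t=32: queue=[F,H,G,C,E] q_used=0 → run F
t=33: queue=[F,H,G,C,E] q_used=1 → run F
t=34: queue=[H,G,C,E] q_used=0 → run H
t=35: queue=[H,G,C,E] q_used=1 → run H
t=36: queue=[G,C,E] q_used=0 → run G
t=37: queue=[C,E] q_used=0 → run C
t=38: queue=[C,E] q_used=1 → run C
t=39: queue=[E] q_used=0 → run E
t=40: (idle)
t=41: (idle)
t=42: (idle)
t=43: (idle)
t=44: (idle)
t=45: (idle)
t=46: (idle)
t=47: (idle)

running at tick 28 = C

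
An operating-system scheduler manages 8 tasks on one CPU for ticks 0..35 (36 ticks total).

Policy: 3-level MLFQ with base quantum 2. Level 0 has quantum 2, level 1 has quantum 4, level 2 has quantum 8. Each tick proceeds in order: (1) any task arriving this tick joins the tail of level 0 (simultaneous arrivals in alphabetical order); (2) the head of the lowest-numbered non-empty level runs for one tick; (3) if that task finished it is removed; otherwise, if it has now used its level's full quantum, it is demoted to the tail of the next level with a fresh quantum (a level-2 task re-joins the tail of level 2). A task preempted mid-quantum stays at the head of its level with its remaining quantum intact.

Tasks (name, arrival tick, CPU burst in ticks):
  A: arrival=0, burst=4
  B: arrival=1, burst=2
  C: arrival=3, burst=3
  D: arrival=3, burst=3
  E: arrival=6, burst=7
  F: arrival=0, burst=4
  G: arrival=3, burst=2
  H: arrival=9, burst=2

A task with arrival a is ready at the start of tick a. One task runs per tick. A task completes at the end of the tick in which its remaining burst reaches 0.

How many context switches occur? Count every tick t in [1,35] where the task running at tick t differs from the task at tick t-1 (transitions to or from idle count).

t=0: L0/L1/L2 = AF/-/- → run A
t=1: L0/L1/L2 = AFB/-/- → run A
t=2: L0/L1/L2 = FB/A/- → run F
t=3: L0/L1/L2 = FBCDG/A/- → run F
t=4: L0/L1/L2 = BCDG/AF/- → run B
t=5: L0/L1/L2 = BCDG/AF/- → run B
t=6: L0/L1/L2 = CDGE/AF/- → run C
t=7: L0/L1/L2 = CDGE/AF/- → run C
t=8: L0/L1/L2 = DGE/AFC/- → run D
t=9: L0/L1/L2 = DGEH/AFC/- → run D
t=10: L0/L1/L2 = GEH/AFCD/- → run G
t=11: L0/L1/L2 = GEH/AFCD/- → run G
t=12: L0/L1/L2 = EH/AFCD/- → run E
t=13: L0/L1/L2 = EH/AFCD/- → run E
t=14: L0/L1/L2 = H/AFCDE/- → run H
t=15: L0/L1/L2 = H/AFCDE/- → run H
t=16: L0/L1/L2 = -/AFCDE/- → run A
t=17: L0/L1/L2 = -/AFCDE/- → run A
t=18: L0/L1/L2 = -/FCDE/- → run F
t=19: L0/L1/L2 = -/FCDE/- → run F
t=20: L0/L1/L2 = -/CDE/- → run C
t=21: L0/L1/L2 = -/DE/- → run D
t=22: L0/L1/L2 = -/E/- → run E
t=23: L0/L1/L2 = -/E/- → run E
t=24: L0/L1/L2 = -/E/- → run E
t=25: L0/L1/L2 = -/E/- → run E
t=26: L0/L1/L2 = -/-/E → run E
t=27: (idle)
t=28: (idle)
t=29: (idle)
t=30: (idle)
t=31: (idle)
t=32: (idle)
t=33: (idle)
t=34: (idle)
t=35: (idle)

context switches = 13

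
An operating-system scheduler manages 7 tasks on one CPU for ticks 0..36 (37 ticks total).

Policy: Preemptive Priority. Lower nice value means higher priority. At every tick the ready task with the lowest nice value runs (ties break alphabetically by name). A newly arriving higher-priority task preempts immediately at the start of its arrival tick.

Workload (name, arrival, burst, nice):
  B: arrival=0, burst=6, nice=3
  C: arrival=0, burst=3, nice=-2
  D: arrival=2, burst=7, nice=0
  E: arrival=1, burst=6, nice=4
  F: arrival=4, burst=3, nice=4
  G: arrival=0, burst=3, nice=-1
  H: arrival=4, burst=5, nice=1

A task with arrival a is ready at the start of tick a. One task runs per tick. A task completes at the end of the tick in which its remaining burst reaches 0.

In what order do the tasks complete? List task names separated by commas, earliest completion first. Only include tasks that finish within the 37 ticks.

t=0: ready={B,C,G} → run C
t=1: ready={B,C,E,G} → run C
t=2: ready={B,C,D,E,G} → run C
t=3: ready={B,D,E,G} → run G
t=4: ready={B,D,E,F,G,H} → run G
t=5: ready={B,D,E,F,G,H} → run G
t=6: ready={B,D,E,F,H} → run D
t=7: ready={B,D,E,F,H} → run D
t=8: ready={B,D,E,F,H} → run D
t=9: ready={B,D,E,F,H} → run D
t=10: ready={B,D,E,F,H} → run D
t=11: ready={B,D,E,F,H} → run D
t=12: ready={B,D,E,F,H} → run D
t=13: ready={B,E,F,H} → run H
t=14: ready={B,E,F,H} → run H
t=15: ready={B,E,F,H} → run H
t=16: ready={B,E,F,H} → run H
t=17: ready={B,E,F,H} → run H
t=18: ready={B,E,F} → run B
t=19: ready={B,E,F} → run B
t=20: ready={B,E,F} → run B
t=21: ready={B,E,F} → run B
t=22: ready={B,E,F} → run B
t=23: ready={B,E,F} → run B
t=24: ready={E,F} → run E
t=25: ready={E,F} → run E
t=26: ready={E,F} → run E
t=27: ready={E,F} → run E
t=28: ready={E,F} → run E
t=29: ready={E,F} → run E
t=30: ready={F} → run F
t=31: ready={F} → run F
t=32: ready={F} → run F
t=33: (idle)
t=34: (idle)
t=35: (idle)
t=36: (idle)

completion order = C, G, D, H, B, E, F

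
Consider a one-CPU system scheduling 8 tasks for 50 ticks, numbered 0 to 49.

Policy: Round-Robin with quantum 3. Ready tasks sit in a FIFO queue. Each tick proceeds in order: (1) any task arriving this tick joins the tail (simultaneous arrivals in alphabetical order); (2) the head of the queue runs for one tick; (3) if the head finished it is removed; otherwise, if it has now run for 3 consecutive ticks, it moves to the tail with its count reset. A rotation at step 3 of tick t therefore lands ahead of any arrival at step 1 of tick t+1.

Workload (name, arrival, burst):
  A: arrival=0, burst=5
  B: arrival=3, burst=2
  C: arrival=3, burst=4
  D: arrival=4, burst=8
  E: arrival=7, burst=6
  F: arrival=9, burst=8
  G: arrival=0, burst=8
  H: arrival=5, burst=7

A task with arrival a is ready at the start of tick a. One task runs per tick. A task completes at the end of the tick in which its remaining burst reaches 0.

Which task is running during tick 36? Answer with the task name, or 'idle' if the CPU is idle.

running at tick 36 = G

t=0: queue=[A,G] q_used=0 → run A
t=1: queue=[A,G] q_used=1 → run A
t=2: queue=[A,G] q_used=2 → run A
t=3: queue=[G,A,B,C] q_used=0 → run G
t=4: queue=[G,A,B,C,D] q_used=1 → run G
t=5: queue=[G,A,B,C,D,H] q_used=2 → run G
t=6: queue=[A,B,C,D,H,G] q_used=0 → run A
t=7: queue=[A,B,C,D,H,G,E] q_used=1 → run A
t=8: queue=[B,C,D,H,G,E] q_used=0 → run B
t=9: queue=[B,C,D,H,G,E,F] q_used=1 → run B
t=10: queue=[C,D,H,G,E,F] q_used=0 → run C
t=11: queue=[C,D,H,G,E,F] q_used=1 → run C
t=12: queue=[C,D,H,G,E,F] q_used=2 → run C
t=13: queue=[D,H,G,E,F,C] q_used=0 → run D
t=14: queue=[D,H,G,E,F,C] q_used=1 → run D
t=15: queue=[D,H,G,E,F,C] q_used=2 → run D
t=16: queue=[H,G,E,F,C,D] q_used=0 → run H
t=17: queue=[H,G,E,F,C,D] q_used=1 → run H
t=18: queue=[H,G,E,F,C,D] q_used=2 → run H
t=19: queue=[G,E,F,C,D,H] q_used=0 → run G
t=20: queue=[G,E,F,C,D,H] q_used=1 → run G
t=21: queue=[G,E,F,C,D,H] q_used=2 → run G
t=22: queue=[E,F,C,D,H,G] q_used=0 → run E
t=23: queue=[E,F,C,D,H,G] q_used=1 → run E
t=24: queue=[E,F,C,D,H,G] q_used=2 → run E
t=25: queue=[F,C,D,H,G,E] q_used=0 → run F
t=26: queue=[F,C,D,H,G,E] q_used=1 → run F
t=27: queue=[F,C,D,H,G,E] q_used=2 → run F
t=28: queue=[C,D,H,G,E,F] q_used=0 → run C
t=29: queue=[D,H,G,E,F] q_used=0 → run D
t=30: queue=[D,H,G,E,F] q_used=1 → run D
t=31: queue=[D,H,G,E,F] q_used=2 → run D
t=32: queue=[H,G,E,F,D] q_used=0 → run H
t=33: queue=[H,G,E,F,D] q_used=1 → run H
t=34: queue=[H,G,E,F,D] q_used=2 → run H
t=35: queue=[G,E,F,D,H] q_used=0 → run G
t=36: queue=[G,E,F,D,H] q_used=1 → run G
t=37: queue=[E,F,D,H] q_used=0 → run E
t=38: queue=[E,F,D,H] q_used=1 → run E
t=39: queue=[E,F,D,H] q_used=2 → run E
t=40: queue=[F,D,H] q_used=0 → run F
t=41: queue=[F,D,H] q_used=1 → run F
t=42: queue=[F,D,H] q_used=2 → run F
t=43: queue=[D,H,F] q_used=0 → run D
t=44: queue=[D,H,F] q_used=1 → run D
t=45: queue=[H,F] q_used=0 → run H
t=46: queue=[F] q_used=0 → run F
t=47: queue=[F] q_used=1 → run F
t=48: (idle)
t=49: (idle)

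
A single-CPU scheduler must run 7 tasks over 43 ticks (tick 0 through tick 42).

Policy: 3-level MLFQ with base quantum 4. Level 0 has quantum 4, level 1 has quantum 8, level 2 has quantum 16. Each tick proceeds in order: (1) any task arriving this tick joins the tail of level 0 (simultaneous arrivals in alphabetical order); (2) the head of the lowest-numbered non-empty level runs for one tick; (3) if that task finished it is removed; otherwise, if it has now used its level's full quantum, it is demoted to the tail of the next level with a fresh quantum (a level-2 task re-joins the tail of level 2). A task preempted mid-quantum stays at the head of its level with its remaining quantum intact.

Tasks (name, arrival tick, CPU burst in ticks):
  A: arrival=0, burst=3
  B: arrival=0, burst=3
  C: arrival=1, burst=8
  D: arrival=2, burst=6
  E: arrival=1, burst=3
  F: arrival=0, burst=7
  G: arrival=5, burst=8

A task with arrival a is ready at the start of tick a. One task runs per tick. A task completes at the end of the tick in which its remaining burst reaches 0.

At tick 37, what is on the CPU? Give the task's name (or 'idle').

running at tick 37 = G

t=0: L0/L1/L2 = ABF/-/- → run A
t=1: L0/L1/L2 = ABFCE/-/- → run A
t=2: L0/L1/L2 = ABFCED/-/- → run A
t=3: L0/L1/L2 = BFCED/-/- → run B
t=4: L0/L1/L2 = BFCED/-/- → run B
t=5: L0/L1/L2 = BFCEDG/-/- → run B
t=6: L0/L1/L2 = FCEDG/-/- → run F
t=7: L0/L1/L2 = FCEDG/-/- → run F
t=8: L0/L1/L2 = FCEDG/-/- → run F
t=9: L0/L1/L2 = FCEDG/-/- → run F
t=10: L0/L1/L2 = CEDG/F/- → run C
t=11: L0/L1/L2 = CEDG/F/- → run C
t=12: L0/L1/L2 = CEDG/F/- → run C
t=13: L0/L1/L2 = CEDG/F/- → run C
t=14: L0/L1/L2 = EDG/FC/- → run E
t=15: L0/L1/L2 = EDG/FC/- → run E
t=16: L0/L1/L2 = EDG/FC/- → run E
t=17: L0/L1/L2 = DG/FC/- → run D
t=18: L0/L1/L2 = DG/FC/- → run D
t=19: L0/L1/L2 = DG/FC/- → run D
t=20: L0/L1/L2 = DG/FC/- → run D
t=21: L0/L1/L2 = G/FCD/- → run G
t=22: L0/L1/L2 = G/FCD/- → run G
t=23: L0/L1/L2 = G/FCD/- → run G
t=24: L0/L1/L2 = G/FCD/- → run G
t=25: L0/L1/L2 = -/FCDG/- → run F
t=26: L0/L1/L2 = -/FCDG/- → run F
t=27: L0/L1/L2 = -/FCDG/- → run F
t=28: L0/L1/L2 = -/CDG/- → run C
t=29: L0/L1/L2 = -/CDG/- → run C
t=30: L0/L1/L2 = -/CDG/- → run C
t=31: L0/L1/L2 = -/CDG/- → run C
t=32: L0/L1/L2 = -/DG/- → run D
t=33: L0/L1/L2 = -/DG/- → run D
t=34: L0/L1/L2 = -/G/- → run G
t=35: L0/L1/L2 = -/G/- → run G
t=36: L0/L1/L2 = -/G/- → run G
t=37: L0/L1/L2 = -/G/- → run G
t=38: (idle)
t=39: (idle)
t=40: (idle)
t=41: (idle)
t=42: (idle)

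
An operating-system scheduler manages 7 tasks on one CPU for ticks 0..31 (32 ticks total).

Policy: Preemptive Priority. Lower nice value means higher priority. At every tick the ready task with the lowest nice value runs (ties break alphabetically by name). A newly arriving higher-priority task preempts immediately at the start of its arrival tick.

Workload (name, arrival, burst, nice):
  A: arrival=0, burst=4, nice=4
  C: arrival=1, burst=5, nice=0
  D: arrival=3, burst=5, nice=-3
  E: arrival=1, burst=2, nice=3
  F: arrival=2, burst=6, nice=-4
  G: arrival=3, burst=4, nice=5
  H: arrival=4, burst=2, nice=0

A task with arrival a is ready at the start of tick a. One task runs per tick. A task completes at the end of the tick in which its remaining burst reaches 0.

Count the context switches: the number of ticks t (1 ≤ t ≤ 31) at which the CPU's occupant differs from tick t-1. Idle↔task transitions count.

context switches = 9

t=0: ready={A} → run A
t=1: ready={A,C,E} → run C
t=2: ready={A,C,E,F} → run F
t=3: ready={A,C,D,E,F,G} → run F
t=4: ready={A,C,D,E,F,G,H} → run F
t=5: ready={A,C,D,E,F,G,H} → run F
t=6: ready={A,C,D,E,F,G,H} → run F
t=7: ready={A,C,D,E,F,G,H} → run F
t=8: ready={A,C,D,E,G,H} → run D
t=9: ready={A,C,D,E,G,H} → run D
t=10: ready={A,C,D,E,G,H} → run D
t=11: ready={A,C,D,E,G,H} → run D
t=12: ready={A,C,D,E,G,H} → run D
t=13: ready={A,C,E,G,H} → run C
t=14: ready={A,C,E,G,H} → run C
t=15: ready={A,C,E,G,H} → run C
t=16: ready={A,C,E,G,H} → run C
t=17: ready={A,E,G,H} → run H
t=18: ready={A,E,G,H} → run H
t=19: ready={A,E,G} → run E
t=20: ready={A,E,G} → run E
t=21: ready={A,G} → run A
t=22: ready={A,G} → run A
t=23: ready={A,G} → run A
t=24: ready={G} → run G
t=25: ready={G} → run G
t=26: ready={G} → run G
t=27: ready={G} → run G
t=28: (idle)
t=29: (idle)
t=30: (idle)
t=31: (idle)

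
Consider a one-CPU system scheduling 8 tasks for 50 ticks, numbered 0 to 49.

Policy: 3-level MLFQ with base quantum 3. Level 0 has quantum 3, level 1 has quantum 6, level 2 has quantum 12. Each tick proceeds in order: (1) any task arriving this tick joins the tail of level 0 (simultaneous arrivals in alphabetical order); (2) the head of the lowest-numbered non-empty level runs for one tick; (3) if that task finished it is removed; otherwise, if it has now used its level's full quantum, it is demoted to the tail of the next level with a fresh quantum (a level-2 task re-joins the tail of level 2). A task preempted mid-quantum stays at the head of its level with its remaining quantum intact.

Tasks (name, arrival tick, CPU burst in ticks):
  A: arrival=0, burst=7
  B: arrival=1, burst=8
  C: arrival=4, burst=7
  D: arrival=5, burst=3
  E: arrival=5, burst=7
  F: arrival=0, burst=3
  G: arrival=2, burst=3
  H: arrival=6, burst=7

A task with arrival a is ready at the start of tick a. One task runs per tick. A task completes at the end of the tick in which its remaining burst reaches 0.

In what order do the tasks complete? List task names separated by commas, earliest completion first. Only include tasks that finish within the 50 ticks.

completion order = F, G, D, A, B, C, E, H

t=0: L0/L1/L2 = AF/-/- → run A
t=1: L0/L1/L2 = AFB/-/- → run A
t=2: L0/L1/L2 = AFBG/-/- → run A
t=3: L0/L1/L2 = FBG/A/- → run F
t=4: L0/L1/L2 = FBGC/A/- → run F
t=5: L0/L1/L2 = FBGCDE/A/- → run F
t=6: L0/L1/L2 = BGCDEH/A/- → run B
t=7: L0/L1/L2 = BGCDEH/A/- → run B
t=8: L0/L1/L2 = BGCDEH/A/- → run B
t=9: L0/L1/L2 = GCDEH/AB/- → run G
t=10: L0/L1/L2 = GCDEH/AB/- → run G
t=11: L0/L1/L2 = GCDEH/AB/- → run G
t=12: L0/L1/L2 = CDEH/AB/- → run C
t=13: L0/L1/L2 = CDEH/AB/- → run C
t=14: L0/L1/L2 = CDEH/AB/- → run C
t=15: L0/L1/L2 = DEH/ABC/- → run D
t=16: L0/L1/L2 = DEH/ABC/- → run D
t=17: L0/L1/L2 = DEH/ABC/- → run D
t=18: L0/L1/L2 = EH/ABC/- → run E
t=19: L0/L1/L2 = EH/ABC/- → run E
t=20: L0/L1/L2 = EH/ABC/- → run E
t=21: L0/L1/L2 = H/ABCE/- → run H
t=22: L0/L1/L2 = H/ABCE/- → run H
t=23: L0/L1/L2 = H/ABCE/- → run H
t=24: L0/L1/L2 = -/ABCEH/- → run A
t=25: L0/L1/L2 = -/ABCEH/- → run A
t=26: L0/L1/L2 = -/ABCEH/- → run A
t=27: L0/L1/L2 = -/ABCEH/- → run A
t=28: L0/L1/L2 = -/BCEH/- → run B
t=29: L0/L1/L2 = -/BCEH/- → run B
t=30: L0/L1/L2 = -/BCEH/- → run B
t=31: L0/L1/L2 = -/BCEH/- → run B
t=32: L0/L1/L2 = -/BCEH/- → run B
t=33: L0/L1/L2 = -/CEH/- → run C
t=34: L0/L1/L2 = -/CEH/- → run C
t=35: L0/L1/L2 = -/CEH/- → run C
t=36: L0/L1/L2 = -/CEH/- → run C
t=37: L0/L1/L2 = -/EH/- → run E
t=38: L0/L1/L2 = -/EH/- → run E
t=39: L0/L1/L2 = -/EH/- → run E
t=40: L0/L1/L2 = -/EH/- → run E
t=41: L0/L1/L2 = -/H/- → run H
t=42: L0/L1/L2 = -/H/- → run H
t=43: L0/L1/L2 = -/H/- → run H
t=44: L0/L1/L2 = -/H/- → run H
t=45: (idle)
t=46: (idle)
t=47: (idle)
t=48: (idle)
t=49: (idle)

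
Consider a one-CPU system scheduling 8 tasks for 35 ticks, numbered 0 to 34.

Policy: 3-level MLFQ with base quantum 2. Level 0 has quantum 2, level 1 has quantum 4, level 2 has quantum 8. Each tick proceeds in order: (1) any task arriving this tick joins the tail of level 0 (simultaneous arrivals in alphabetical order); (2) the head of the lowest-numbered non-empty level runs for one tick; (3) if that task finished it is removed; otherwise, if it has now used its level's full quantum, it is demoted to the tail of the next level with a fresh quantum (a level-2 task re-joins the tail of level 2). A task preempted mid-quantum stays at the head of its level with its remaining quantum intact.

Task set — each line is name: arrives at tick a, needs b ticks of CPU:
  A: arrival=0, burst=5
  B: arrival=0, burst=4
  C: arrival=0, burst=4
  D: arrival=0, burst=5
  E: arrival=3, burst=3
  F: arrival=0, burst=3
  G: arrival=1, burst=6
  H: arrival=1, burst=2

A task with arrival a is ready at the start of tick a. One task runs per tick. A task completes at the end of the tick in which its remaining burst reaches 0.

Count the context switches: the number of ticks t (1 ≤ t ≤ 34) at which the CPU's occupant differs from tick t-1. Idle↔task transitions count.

t=0: L0/L1/L2 = ABCDF/-/- → run A
t=1: L0/L1/L2 = ABCDFGH/-/- → run A
t=2: L0/L1/L2 = BCDFGH/A/- → run B
t=3: L0/L1/L2 = BCDFGHE/A/- → run B
t=4: L0/L1/L2 = CDFGHE/AB/- → run C
t=5: L0/L1/L2 = CDFGHE/AB/- → run C
t=6: L0/L1/L2 = DFGHE/ABC/- → run D
t=7: L0/L1/L2 = DFGHE/ABC/- → run D
t=8: L0/L1/L2 = FGHE/ABCD/- → run F
t=9: L0/L1/L2 = FGHE/ABCD/- → run F
t=10: L0/L1/L2 = GHE/ABCDF/- → run G
t=11: L0/L1/L2 = GHE/ABCDF/- → run G
t=12: L0/L1/L2 = HE/ABCDFG/- → run H
t=13: L0/L1/L2 = HE/ABCDFG/- → run H
t=14: L0/L1/L2 = E/ABCDFG/- → run E
t=15: L0/L1/L2 = E/ABCDFG/- → run E
t=16: L0/L1/L2 = -/ABCDFGE/- → run A
t=17: L0/L1/L2 = -/ABCDFGE/- → run A
t=18: L0/L1/L2 = -/ABCDFGE/- → run A
t=19: L0/L1/L2 = -/BCDFGE/- → run B
t=20: L0/L1/L2 = -/BCDFGE/- → run B
t=21: L0/L1/L2 = -/CDFGE/- → run C
t=22: L0/L1/L2 = -/CDFGE/- → run C
t=23: L0/L1/L2 = -/DFGE/- → run D
t=24: L0/L1/L2 = -/DFGE/- → run D
t=25: L0/L1/L2 = -/DFGE/- → run D
t=26: L0/L1/L2 = -/FGE/- → run F
t=27: L0/L1/L2 = -/GE/- → run G
t=28: L0/L1/L2 = -/GE/- → run G
t=29: L0/L1/L2 = -/GE/- → run G
t=30: L0/L1/L2 = -/GE/- → run G
t=31: L0/L1/L2 = -/E/- → run E
t=32: (idle)
t=33: (idle)
t=34: (idle)

context switches = 15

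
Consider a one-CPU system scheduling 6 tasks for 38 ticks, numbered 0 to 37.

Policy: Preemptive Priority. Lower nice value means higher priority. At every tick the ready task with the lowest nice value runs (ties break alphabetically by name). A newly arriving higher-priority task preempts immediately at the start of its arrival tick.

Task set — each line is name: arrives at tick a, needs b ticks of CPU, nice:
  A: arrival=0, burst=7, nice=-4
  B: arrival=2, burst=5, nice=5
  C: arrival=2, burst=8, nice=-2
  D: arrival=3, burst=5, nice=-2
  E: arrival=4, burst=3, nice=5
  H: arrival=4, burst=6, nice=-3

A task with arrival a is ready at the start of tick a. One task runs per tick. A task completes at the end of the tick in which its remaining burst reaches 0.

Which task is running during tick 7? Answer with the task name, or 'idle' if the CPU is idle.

running at tick 7 = H

t=0: ready={A} → run A
t=1: ready={A} → run A
t=2: ready={A,B,C} → run A
t=3: ready={A,B,C,D} → run A
t=4: ready={A,B,C,D,E,H} → run A
t=5: ready={A,B,C,D,E,H} → run A
t=6: ready={A,B,C,D,E,H} → run A
t=7: ready={B,C,D,E,H} → run H
t=8: ready={B,C,D,E,H} → run H
t=9: ready={B,C,D,E,H} → run H
t=10: ready={B,C,D,E,H} → run H
t=11: ready={B,C,D,E,H} → run H
t=12: ready={B,C,D,E,H} → run H
t=13: ready={B,C,D,E} → run C
t=14: ready={B,C,D,E} → run C
t=15: ready={B,C,D,E} → run C
t=16: ready={B,C,D,E} → run C
t=17: ready={B,C,D,E} → run C
t=18: ready={B,C,D,E} → run C
t=19: ready={B,C,D,E} → run C
t=20: ready={B,C,D,E} → run C
t=21: ready={B,D,E} → run D
t=22: ready={B,D,E} → run D
t=23: ready={B,D,E} → run D
t=24: ready={B,D,E} → run D
t=25: ready={B,D,E} → run D
t=26: ready={B,E} → run B
t=27: ready={B,E} → run B
t=28: ready={B,E} → run B
t=29: ready={B,E} → run B
t=30: ready={B,E} → run B
t=31: ready={E} → run E
t=32: ready={E} → run E
t=33: ready={E} → run E
t=34: (idle)
t=35: (idle)
t=36: (idle)
t=37: (idle)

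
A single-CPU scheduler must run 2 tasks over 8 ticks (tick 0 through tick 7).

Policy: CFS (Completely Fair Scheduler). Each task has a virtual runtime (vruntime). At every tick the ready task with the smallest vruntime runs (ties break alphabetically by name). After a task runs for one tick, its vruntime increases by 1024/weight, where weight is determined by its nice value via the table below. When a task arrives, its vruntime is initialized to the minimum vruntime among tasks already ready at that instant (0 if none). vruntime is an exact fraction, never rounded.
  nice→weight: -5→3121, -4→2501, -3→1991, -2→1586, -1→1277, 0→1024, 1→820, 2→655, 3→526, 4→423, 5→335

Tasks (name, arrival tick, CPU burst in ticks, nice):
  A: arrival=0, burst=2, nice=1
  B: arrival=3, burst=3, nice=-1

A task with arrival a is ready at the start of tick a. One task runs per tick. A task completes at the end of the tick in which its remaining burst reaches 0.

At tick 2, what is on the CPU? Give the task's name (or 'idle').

t=0: vr[A=0] → run A
t=1: vr[A=256/205] → run A
t=2: (idle)
t=3: vr[B=0] → run B
t=4: vr[B=1024/1277] → run B
t=5: vr[B=2048/1277] → run B
t=6: (idle)
t=7: (idle)

running at tick 2 = idle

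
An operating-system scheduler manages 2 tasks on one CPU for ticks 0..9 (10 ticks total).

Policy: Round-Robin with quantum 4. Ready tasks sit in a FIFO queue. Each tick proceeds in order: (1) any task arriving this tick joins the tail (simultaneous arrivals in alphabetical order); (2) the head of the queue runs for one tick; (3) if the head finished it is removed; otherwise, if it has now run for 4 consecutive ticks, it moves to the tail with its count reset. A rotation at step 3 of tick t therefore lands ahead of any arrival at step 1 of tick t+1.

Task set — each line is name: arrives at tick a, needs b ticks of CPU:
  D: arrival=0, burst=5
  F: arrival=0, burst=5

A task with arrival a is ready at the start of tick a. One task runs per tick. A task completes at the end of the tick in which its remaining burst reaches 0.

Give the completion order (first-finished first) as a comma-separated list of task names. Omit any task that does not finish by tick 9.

t=0: queue=[D,F] q_used=0 → run D
t=1: queue=[D,F] q_used=1 → run D
t=2: queue=[D,F] q_used=2 → run D
t=3: queue=[D,F] q_used=3 → run D
t=4: queue=[F,D] q_used=0 → run F
t=5: queue=[F,D] q_used=1 → run F
t=6: queue=[F,D] q_used=2 → run F
t=7: queue=[F,D] q_used=3 → run F
t=8: queue=[D,F] q_used=0 → run D
t=9: queue=[F] q_used=0 → run F

completion order = D, F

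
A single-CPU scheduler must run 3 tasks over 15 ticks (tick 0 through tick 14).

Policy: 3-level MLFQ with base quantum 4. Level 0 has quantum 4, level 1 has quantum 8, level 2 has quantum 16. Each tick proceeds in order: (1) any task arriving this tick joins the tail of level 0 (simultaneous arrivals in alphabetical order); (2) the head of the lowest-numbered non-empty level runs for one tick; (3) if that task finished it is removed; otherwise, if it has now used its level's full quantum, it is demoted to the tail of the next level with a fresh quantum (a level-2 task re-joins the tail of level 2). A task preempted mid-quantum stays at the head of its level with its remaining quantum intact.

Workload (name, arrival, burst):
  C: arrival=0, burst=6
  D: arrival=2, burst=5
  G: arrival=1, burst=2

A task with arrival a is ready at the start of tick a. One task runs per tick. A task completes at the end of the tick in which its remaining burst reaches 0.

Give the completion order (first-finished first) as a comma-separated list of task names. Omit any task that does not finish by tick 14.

completion order = G, C, D

t=0: L0/L1/L2 = C/-/- → run C
t=1: L0/L1/L2 = CG/-/- → run C
t=2: L0/L1/L2 = CGD/-/- → run C
t=3: L0/L1/L2 = CGD/-/- → run C
t=4: L0/L1/L2 = GD/C/- → run G
t=5: L0/L1/L2 = GD/C/- → run G
t=6: L0/L1/L2 = D/C/- → run D
t=7: L0/L1/L2 = D/C/- → run D
t=8: L0/L1/L2 = D/C/- → run D
t=9: L0/L1/L2 = D/C/- → run D
t=10: L0/L1/L2 = -/CD/- → run C
t=11: L0/L1/L2 = -/CD/- → run C
t=12: L0/L1/L2 = -/D/- → run D
t=13: (idle)
t=14: (idle)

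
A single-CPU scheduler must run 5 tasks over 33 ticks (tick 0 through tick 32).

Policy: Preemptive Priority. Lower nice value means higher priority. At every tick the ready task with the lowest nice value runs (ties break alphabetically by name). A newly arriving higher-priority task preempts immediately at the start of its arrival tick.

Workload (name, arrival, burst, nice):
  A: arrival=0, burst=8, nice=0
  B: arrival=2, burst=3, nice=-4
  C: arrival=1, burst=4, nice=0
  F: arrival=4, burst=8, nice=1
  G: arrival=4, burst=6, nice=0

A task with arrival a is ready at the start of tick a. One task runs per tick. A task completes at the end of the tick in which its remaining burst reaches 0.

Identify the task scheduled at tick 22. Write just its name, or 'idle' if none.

t=0: ready={A} → run A
t=1: ready={A,C} → run A
t=2: ready={A,B,C} → run B
t=3: ready={A,B,C} → run B
t=4: ready={A,B,C,F,G} → run B
t=5: ready={A,C,F,G} → run A
t=6: ready={A,C,F,G} → run A
t=7: ready={A,C,F,G} → run A
t=8: ready={A,C,F,G} → run A
t=9: ready={A,C,F,G} → run A
t=10: ready={A,C,F,G} → run A
t=11: ready={C,F,G} → run C
t=12: ready={C,F,G} → run C
t=13: ready={C,F,G} → run C
t=14: ready={C,F,G} → run C
t=15: ready={F,G} → run G
t=16: ready={F,G} → run G
t=17: ready={F,G} → run G
t=18: ready={F,G} → run G
t=19: ready={F,G} → run G
t=20: ready={F,G} → run G
t=21: ready={F} → run F
t=22: ready={F} → run F
t=23: ready={F} → run F
t=24: ready={F} → run F
t=25: ready={F} → run F
t=26: ready={F} → run F
t=27: ready={F} → run F
t=28: ready={F} → run F
t=29: (idle)
t=30: (idle)
t=31: (idle)
t=32: (idle)

running at tick 22 = F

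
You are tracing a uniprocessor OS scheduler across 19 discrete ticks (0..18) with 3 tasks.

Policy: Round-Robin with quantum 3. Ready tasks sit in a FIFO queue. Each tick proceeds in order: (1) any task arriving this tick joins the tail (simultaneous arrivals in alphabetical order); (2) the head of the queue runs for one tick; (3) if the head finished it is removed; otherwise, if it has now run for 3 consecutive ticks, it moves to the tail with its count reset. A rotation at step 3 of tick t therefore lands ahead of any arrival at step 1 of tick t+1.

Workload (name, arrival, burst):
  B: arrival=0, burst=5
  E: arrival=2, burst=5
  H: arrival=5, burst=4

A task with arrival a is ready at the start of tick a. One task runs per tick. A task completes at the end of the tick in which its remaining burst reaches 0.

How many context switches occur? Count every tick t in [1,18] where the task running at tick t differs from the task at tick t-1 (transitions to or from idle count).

context switches = 6

t=0: queue=[B] q_used=0 → run B
t=1: queue=[B] q_used=1 → run B
t=2: queue=[B,E] q_used=2 → run B
t=3: queue=[E,B] q_used=0 → run E
t=4: queue=[E,B] q_used=1 → run E
t=5: queue=[E,B,H] q_used=2 → run E
t=6: queue=[B,H,E] q_used=0 → run B
t=7: queue=[B,H,E] q_used=1 → run B
t=8: queue=[H,E] q_used=0 → run H
t=9: queue=[H,E] q_used=1 → run H
t=10: queue=[H,E] q_used=2 → run H
t=11: queue=[E,H] q_used=0 → run E
t=12: queue=[E,H] q_used=1 → run E
t=13: queue=[H] q_used=0 → run H
t=14: (idle)
t=15: (idle)
t=16: (idle)
t=17: (idle)
t=18: (idle)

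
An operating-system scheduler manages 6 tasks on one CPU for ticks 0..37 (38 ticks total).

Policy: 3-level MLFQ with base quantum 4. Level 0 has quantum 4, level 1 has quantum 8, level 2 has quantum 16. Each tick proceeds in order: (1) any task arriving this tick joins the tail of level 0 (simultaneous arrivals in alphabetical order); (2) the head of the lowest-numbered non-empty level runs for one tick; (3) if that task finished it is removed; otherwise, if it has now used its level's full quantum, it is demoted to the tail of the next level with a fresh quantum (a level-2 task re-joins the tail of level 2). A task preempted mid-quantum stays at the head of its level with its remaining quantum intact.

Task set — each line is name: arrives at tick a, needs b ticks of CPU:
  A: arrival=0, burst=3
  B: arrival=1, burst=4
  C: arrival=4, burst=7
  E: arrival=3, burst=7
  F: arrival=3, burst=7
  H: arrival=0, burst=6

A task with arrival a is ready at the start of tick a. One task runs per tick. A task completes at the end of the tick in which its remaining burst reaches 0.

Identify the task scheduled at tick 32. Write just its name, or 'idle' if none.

t=0: L0/L1/L2 = AH/-/- → run A
t=1: L0/L1/L2 = AHB/-/- → run A
t=2: L0/L1/L2 = AHB/-/- → run A
t=3: L0/L1/L2 = HBEF/-/- → run H
t=4: L0/L1/L2 = HBEFC/-/- → run H
t=5: L0/L1/L2 = HBEFC/-/- → run H
t=6: L0/L1/L2 = HBEFC/-/- → run H
t=7: L0/L1/L2 = BEFC/H/- → run B
t=8: L0/L1/L2 = BEFC/H/- → run B
t=9: L0/L1/L2 = BEFC/H/- → run B
t=10: L0/L1/L2 = BEFC/H/- → run B
t=11: L0/L1/L2 = EFC/H/- → run E
t=12: L0/L1/L2 = EFC/H/- → run E
t=13: L0/L1/L2 = EFC/H/- → run E
t=14: L0/L1/L2 = EFC/H/- → run E
t=15: L0/L1/L2 = FC/HE/- → run F
t=16: L0/L1/L2 = FC/HE/- → run F
t=17: L0/L1/L2 = FC/HE/- → run F
t=18: L0/L1/L2 = FC/HE/- → run F
t=19: L0/L1/L2 = C/HEF/- → run C
t=20: L0/L1/L2 = C/HEF/- → run C
t=21: L0/L1/L2 = C/HEF/- → run C
t=22: L0/L1/L2 = C/HEF/- → run C
t=23: L0/L1/L2 = -/HEFC/- → run H
t=24: L0/L1/L2 = -/HEFC/- → run H
t=25: L0/L1/L2 = -/EFC/- → run E
t=26: L0/L1/L2 = -/EFC/- → run E
t=27: L0/L1/L2 = -/EFC/- → run E
t=28: L0/L1/L2 = -/FC/- → run F
t=29: L0/L1/L2 = -/FC/- → run F
t=30: L0/L1/L2 = -/FC/- → run F
t=31: L0/L1/L2 = -/C/- → run C
t=32: L0/L1/L2 = -/C/- → run C
t=33: L0/L1/L2 = -/C/- → run C
t=34: (idle)
t=35: (idle)
t=36: (idle)
t=37: (idle)

running at tick 32 = C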